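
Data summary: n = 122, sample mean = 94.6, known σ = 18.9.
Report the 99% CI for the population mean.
(90.19, 99.01)

z-interval (σ known):
z* = 2.576 for 99% confidence

Margin of error = z* · σ/√n = 2.576 · 18.9/√122 = 4.41

CI: (94.6 - 4.41, 94.6 + 4.41) = (90.19, 99.01)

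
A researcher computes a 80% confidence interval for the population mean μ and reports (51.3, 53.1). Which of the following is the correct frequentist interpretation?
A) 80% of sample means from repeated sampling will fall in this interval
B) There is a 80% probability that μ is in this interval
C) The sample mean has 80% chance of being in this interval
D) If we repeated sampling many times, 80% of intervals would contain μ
D

A) Wrong — coverage applies to intervals containing μ, not to future x̄ values.
B) Wrong — μ is fixed; the randomness lives in the interval, not in μ.
C) Wrong — x̄ is observed and sits in the interval by construction.
D) Correct — this is the frequentist long-run coverage interpretation.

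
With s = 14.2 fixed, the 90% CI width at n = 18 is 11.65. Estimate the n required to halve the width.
n ≈ 72

CI width ∝ 1/√n
To reduce width by factor 2, need √n to grow by 2 → need 2² = 4 times as many samples.

Current: n = 18, width = 11.65
New: n = 72, width ≈ 5.58

Width reduced by factor of 11.65/5.58 = 2.09.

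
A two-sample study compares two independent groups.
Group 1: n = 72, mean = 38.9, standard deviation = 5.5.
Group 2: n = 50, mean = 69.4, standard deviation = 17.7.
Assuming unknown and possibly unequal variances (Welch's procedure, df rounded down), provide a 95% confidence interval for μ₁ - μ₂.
(-35.68, -25.32)

Difference: x̄₁ - x̄₂ = -30.50
SE = √(s₁²/n₁ + s₂²/n₂) = √(5.5²/72 + 17.7²/50) = 2.5857
df = 55.62 → 55 (Welch–Satterthwaite, rounded down)
t* = 2.004

CI: -30.50 ± 2.004 · 2.5857 = -30.50 ± 5.18 = (-35.68, -25.32)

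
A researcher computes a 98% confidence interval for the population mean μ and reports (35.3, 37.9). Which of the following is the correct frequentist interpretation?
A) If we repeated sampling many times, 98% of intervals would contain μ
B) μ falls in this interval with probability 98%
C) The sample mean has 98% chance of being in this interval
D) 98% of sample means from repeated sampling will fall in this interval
A

A) Correct — this is the frequentist long-run coverage interpretation.
B) Wrong — μ is fixed; the randomness lives in the interval, not in μ.
C) Wrong — x̄ is observed and sits in the interval by construction.
D) Wrong — coverage applies to intervals containing μ, not to future x̄ values.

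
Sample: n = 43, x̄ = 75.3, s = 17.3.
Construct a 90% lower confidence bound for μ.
μ ≥ 71.87

Lower bound (one-sided):
t* = 1.302 (one-sided for 90%)
Lower bound = x̄ - t* · s/√n = 75.3 - 1.302 · 17.3/√43 = 71.87

We are 90% confident that μ ≥ 71.87.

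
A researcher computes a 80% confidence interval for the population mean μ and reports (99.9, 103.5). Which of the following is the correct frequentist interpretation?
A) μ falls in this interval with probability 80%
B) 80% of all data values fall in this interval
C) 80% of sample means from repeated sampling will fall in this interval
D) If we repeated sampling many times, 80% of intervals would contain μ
D

A) Wrong — μ is fixed; the randomness lives in the interval, not in μ.
B) Wrong — a CI is about the parameter μ, not individual data values.
C) Wrong — coverage applies to intervals containing μ, not to future x̄ values.
D) Correct — this is the frequentist long-run coverage interpretation.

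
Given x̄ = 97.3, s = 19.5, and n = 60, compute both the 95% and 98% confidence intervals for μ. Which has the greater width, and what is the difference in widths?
98% CI is wider by 1.97

df = 59
95% CI: t* = 2.001, (92.26, 102.34), width = 2 · t* · s/√n = 10.07
98% CI: t* = 2.391, (91.28, 103.32), width = 2 · t* · s/√n = 12.04

The 98% CI is wider by 12.04 - 10.07 = 1.97.
Higher confidence requires a wider interval.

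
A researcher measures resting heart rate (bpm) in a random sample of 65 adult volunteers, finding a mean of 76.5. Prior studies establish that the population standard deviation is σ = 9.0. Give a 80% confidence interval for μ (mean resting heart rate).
(75.07, 77.93)

z-interval (σ known):
z* = 1.282 for 80% confidence

Margin of error = z* · σ/√n = 1.282 · 9.0/√65 = 1.43

CI: (76.5 - 1.43, 76.5 + 1.43) = (75.07, 77.93)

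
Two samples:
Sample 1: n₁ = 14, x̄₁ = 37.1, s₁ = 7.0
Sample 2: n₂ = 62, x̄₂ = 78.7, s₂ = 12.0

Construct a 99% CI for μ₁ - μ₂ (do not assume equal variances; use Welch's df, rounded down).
(-48.21, -34.99)

Difference: x̄₁ - x̄₂ = -41.60
SE = √(s₁²/n₁ + s₂²/n₂) = √(7.0²/14 + 12.0²/62) = 2.4130
df = 32.89 → 32 (Welch–Satterthwaite, rounded down)
t* = 2.738

CI: -41.60 ± 2.738 · 2.4130 = -41.60 ± 6.61 = (-48.21, -34.99)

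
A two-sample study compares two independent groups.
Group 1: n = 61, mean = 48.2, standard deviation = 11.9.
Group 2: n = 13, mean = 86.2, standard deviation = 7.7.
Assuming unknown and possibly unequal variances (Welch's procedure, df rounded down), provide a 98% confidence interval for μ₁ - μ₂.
(-44.52, -31.48)

Difference: x̄₁ - x̄₂ = -38.00
SE = √(s₁²/n₁ + s₂²/n₂) = √(11.9²/61 + 7.7²/13) = 2.6234
df = 25.98 → 25 (Welch–Satterthwaite, rounded down)
t* = 2.485

CI: -38.00 ± 2.485 · 2.6234 = -38.00 ± 6.52 = (-44.52, -31.48)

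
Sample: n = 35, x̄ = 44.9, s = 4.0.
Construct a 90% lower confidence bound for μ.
μ ≥ 44.02

Lower bound (one-sided):
t* = 1.307 (one-sided for 90%)
Lower bound = x̄ - t* · s/√n = 44.9 - 1.307 · 4.0/√35 = 44.02

We are 90% confident that μ ≥ 44.02.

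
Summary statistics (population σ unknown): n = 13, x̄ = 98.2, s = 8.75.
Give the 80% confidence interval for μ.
(94.91, 101.49)

t-interval (σ unknown):
df = n - 1 = 12
t* = 1.356 for 80% confidence

Margin of error = t* · s/√n = 1.356 · 8.75/√13 = 3.29

CI: (94.91, 101.49)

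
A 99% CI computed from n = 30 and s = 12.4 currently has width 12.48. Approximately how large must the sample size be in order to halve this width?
n ≈ 120

CI width ∝ 1/√n
To reduce width by factor 2, need √n to grow by 2 → need 2² = 4 times as many samples.

Current: n = 30, width = 12.48
New: n = 120, width ≈ 5.93

Width reduced by factor of 12.48/5.93 = 2.10.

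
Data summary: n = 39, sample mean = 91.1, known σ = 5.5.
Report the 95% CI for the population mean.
(89.37, 92.83)

z-interval (σ known):
z* = 1.960 for 95% confidence

Margin of error = z* · σ/√n = 1.960 · 5.5/√39 = 1.73

CI: (91.1 - 1.73, 91.1 + 1.73) = (89.37, 92.83)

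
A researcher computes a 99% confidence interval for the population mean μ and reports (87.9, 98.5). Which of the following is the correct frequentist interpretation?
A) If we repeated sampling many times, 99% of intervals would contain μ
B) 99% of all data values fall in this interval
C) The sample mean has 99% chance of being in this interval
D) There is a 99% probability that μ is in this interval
A

A) Correct — this is the frequentist long-run coverage interpretation.
B) Wrong — a CI is about the parameter μ, not individual data values.
C) Wrong — x̄ is observed and sits in the interval by construction.
D) Wrong — μ is fixed; the randomness lives in the interval, not in μ.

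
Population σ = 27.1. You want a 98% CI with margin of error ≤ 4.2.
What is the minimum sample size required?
n ≥ 226

For margin E ≤ 4.2:
n ≥ (z* · σ / E)²
n ≥ (2.326 · 27.1 / 4.2)²
n ≥ 225.25

Minimum n = 226 (rounding up)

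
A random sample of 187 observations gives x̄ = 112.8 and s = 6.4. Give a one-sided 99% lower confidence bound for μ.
μ ≥ 111.70

Lower bound (one-sided):
t* = 2.347 (one-sided for 99%)
Lower bound = x̄ - t* · s/√n = 112.8 - 2.347 · 6.4/√187 = 111.70

We are 99% confident that μ ≥ 111.70.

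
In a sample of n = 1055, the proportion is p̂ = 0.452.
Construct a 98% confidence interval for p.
(0.416, 0.488)

Proportion CI:
SE = √(p̂(1-p̂)/n) = √(0.452 · 0.548 / 1055) = 0.01532

z* = 2.326
Margin = z* · SE = 2.326 · 0.01532 = 0.0356

CI: 0.452 ± 0.0356 = (0.416, 0.488)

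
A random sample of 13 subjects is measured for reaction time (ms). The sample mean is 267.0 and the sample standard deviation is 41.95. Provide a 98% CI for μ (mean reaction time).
(235.81, 298.19)

t-interval (σ unknown):
df = n - 1 = 12
t* = 2.681 for 98% confidence

Margin of error = t* · s/√n = 2.681 · 41.95/√13 = 31.19

CI: (235.81, 298.19)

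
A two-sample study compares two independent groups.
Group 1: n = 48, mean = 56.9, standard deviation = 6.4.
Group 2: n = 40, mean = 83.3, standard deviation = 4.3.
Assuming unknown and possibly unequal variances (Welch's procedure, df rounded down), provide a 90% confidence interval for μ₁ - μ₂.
(-28.31, -24.49)

Difference: x̄₁ - x̄₂ = -26.40
SE = √(s₁²/n₁ + s₂²/n₂) = √(6.4²/48 + 4.3²/40) = 1.1470
df = 82.53 → 82 (Welch–Satterthwaite, rounded down)
t* = 1.664

CI: -26.40 ± 1.664 · 1.1470 = -26.40 ± 1.91 = (-28.31, -24.49)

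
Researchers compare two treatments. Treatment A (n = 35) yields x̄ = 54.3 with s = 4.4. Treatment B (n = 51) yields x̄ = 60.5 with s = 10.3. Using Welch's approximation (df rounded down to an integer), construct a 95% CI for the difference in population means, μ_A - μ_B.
(-9.43, -2.97)

Difference: x̄₁ - x̄₂ = -6.20
SE = √(s₁²/n₁ + s₂²/n₂) = √(4.4²/35 + 10.3²/51) = 1.6228
df = 72.58 → 72 (Welch–Satterthwaite, rounded down)
t* = 1.993

CI: -6.20 ± 1.993 · 1.6228 = -6.20 ± 3.23 = (-9.43, -2.97)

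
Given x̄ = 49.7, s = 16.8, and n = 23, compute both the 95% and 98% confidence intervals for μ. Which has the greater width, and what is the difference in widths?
98% CI is wider by 3.04

df = 22
95% CI: t* = 2.074, (42.43, 56.97), width = 2 · t* · s/√n = 14.53
98% CI: t* = 2.508, (40.91, 58.49), width = 2 · t* · s/√n = 17.57

The 98% CI is wider by 17.57 - 14.53 = 3.04.
Higher confidence requires a wider interval.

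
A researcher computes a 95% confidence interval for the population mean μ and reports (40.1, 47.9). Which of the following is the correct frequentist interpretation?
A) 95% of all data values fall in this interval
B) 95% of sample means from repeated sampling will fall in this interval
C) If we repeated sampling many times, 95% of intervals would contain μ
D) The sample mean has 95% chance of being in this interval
C

A) Wrong — a CI is about the parameter μ, not individual data values.
B) Wrong — coverage applies to intervals containing μ, not to future x̄ values.
C) Correct — this is the frequentist long-run coverage interpretation.
D) Wrong — x̄ is observed and sits in the interval by construction.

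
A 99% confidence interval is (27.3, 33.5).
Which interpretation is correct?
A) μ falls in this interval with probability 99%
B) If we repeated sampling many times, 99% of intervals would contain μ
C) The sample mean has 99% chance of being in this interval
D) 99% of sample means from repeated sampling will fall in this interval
B

A) Wrong — μ is fixed; the randomness lives in the interval, not in μ.
B) Correct — this is the frequentist long-run coverage interpretation.
C) Wrong — x̄ is observed and sits in the interval by construction.
D) Wrong — coverage applies to intervals containing μ, not to future x̄ values.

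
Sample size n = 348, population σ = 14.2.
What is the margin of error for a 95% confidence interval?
Margin of error = 1.49

Margin of error = z* · σ/√n
= 1.960 · 14.2/√348
= 1.960 · 14.2/18.6548
= 1.49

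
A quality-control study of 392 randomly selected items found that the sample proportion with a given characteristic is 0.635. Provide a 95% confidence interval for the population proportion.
(0.587, 0.683)

Proportion CI:
SE = √(p̂(1-p̂)/n) = √(0.635 · 0.365 / 392) = 0.02432

z* = 1.960
Margin = z* · SE = 1.960 · 0.02432 = 0.0477

CI: 0.635 ± 0.0477 = (0.587, 0.683)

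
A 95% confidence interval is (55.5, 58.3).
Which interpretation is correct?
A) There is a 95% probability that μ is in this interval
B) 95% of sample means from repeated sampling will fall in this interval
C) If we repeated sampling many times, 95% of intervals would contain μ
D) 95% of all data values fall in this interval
C

A) Wrong — μ is fixed; the randomness lives in the interval, not in μ.
B) Wrong — coverage applies to intervals containing μ, not to future x̄ values.
C) Correct — this is the frequentist long-run coverage interpretation.
D) Wrong — a CI is about the parameter μ, not individual data values.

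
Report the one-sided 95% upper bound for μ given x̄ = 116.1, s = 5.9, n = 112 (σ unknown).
μ ≤ 117.02

Upper bound (one-sided):
t* = 1.659 (one-sided for 95%)
Upper bound = x̄ + t* · s/√n = 116.1 + 1.659 · 5.9/√112 = 117.02

We are 95% confident that μ ≤ 117.02.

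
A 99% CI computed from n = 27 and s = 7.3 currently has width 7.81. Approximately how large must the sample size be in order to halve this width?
n ≈ 108

CI width ∝ 1/√n
To reduce width by factor 2, need √n to grow by 2 → need 2² = 4 times as many samples.

Current: n = 27, width = 7.81
New: n = 108, width ≈ 3.69

Width reduced by factor of 7.81/3.69 = 2.12.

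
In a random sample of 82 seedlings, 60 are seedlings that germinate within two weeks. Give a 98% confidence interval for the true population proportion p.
(0.618, 0.846)

Proportion CI:
p̂ = 60/82 = 0.73171
SE = √(p̂(1-p̂)/n) = √(0.73171 · 0.26829 / 82) = 0.04893

z* = 2.326
Margin = z* · SE = 2.326 · 0.04893 = 0.1138

CI: 0.73171 ± 0.1138 = (0.618, 0.846)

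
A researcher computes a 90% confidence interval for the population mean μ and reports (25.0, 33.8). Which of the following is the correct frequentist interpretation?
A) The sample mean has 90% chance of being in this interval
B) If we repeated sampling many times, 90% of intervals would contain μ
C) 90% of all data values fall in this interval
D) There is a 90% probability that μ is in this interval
B

A) Wrong — x̄ is observed and sits in the interval by construction.
B) Correct — this is the frequentist long-run coverage interpretation.
C) Wrong — a CI is about the parameter μ, not individual data values.
D) Wrong — μ is fixed; the randomness lives in the interval, not in μ.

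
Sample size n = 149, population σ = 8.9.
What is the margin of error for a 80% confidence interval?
Margin of error = 0.93

Margin of error = z* · σ/√n
= 1.282 · 8.9/√149
= 1.282 · 8.9/12.2066
= 0.93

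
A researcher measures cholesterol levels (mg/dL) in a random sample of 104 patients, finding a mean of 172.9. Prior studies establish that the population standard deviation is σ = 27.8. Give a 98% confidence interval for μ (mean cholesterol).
(166.56, 179.24)

z-interval (σ known):
z* = 2.326 for 98% confidence

Margin of error = z* · σ/√n = 2.326 · 27.8/√104 = 6.34

CI: (172.9 - 6.34, 172.9 + 6.34) = (166.56, 179.24)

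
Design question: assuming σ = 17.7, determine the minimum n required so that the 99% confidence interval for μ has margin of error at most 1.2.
n ≥ 1444

For margin E ≤ 1.2:
n ≥ (z* · σ / E)²
n ≥ (2.576 · 17.7 / 1.2)²
n ≥ 1443.70

Minimum n = 1444 (rounding up)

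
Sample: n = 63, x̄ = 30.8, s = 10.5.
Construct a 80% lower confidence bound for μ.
μ ≥ 29.68

Lower bound (one-sided):
t* = 0.847 (one-sided for 80%)
Lower bound = x̄ - t* · s/√n = 30.8 - 0.847 · 10.5/√63 = 29.68

We are 80% confident that μ ≥ 29.68.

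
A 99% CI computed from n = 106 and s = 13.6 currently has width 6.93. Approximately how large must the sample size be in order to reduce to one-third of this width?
n ≈ 954

CI width ∝ 1/√n
To reduce width by factor 3, need √n to grow by 3 → need 3² = 9 times as many samples.

Current: n = 106, width = 6.93
New: n = 954, width ≈ 2.27

Width reduced by factor of 6.93/2.27 = 3.05.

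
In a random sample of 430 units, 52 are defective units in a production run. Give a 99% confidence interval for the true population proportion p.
(0.080, 0.161)

Proportion CI:
p̂ = 52/430 = 0.12093
SE = √(p̂(1-p̂)/n) = √(0.12093 · 0.87907 / 430) = 0.01572

z* = 2.576
Margin = z* · SE = 2.576 · 0.01572 = 0.0405

CI: 0.12093 ± 0.0405 = (0.080, 0.161)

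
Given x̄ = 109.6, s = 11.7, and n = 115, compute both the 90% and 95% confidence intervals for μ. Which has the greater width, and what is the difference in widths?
95% CI is wider by 0.70

df = 114
90% CI: t* = 1.658, (107.79, 111.41), width = 2 · t* · s/√n = 3.62
95% CI: t* = 1.981, (107.44, 111.76), width = 2 · t* · s/√n = 4.32

The 95% CI is wider by 4.32 - 3.62 = 0.70.
Higher confidence requires a wider interval.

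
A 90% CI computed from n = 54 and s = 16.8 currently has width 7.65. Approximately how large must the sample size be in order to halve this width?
n ≈ 216

CI width ∝ 1/√n
To reduce width by factor 2, need √n to grow by 2 → need 2² = 4 times as many samples.

Current: n = 54, width = 7.65
New: n = 216, width ≈ 3.78

Width reduced by factor of 7.65/3.78 = 2.02.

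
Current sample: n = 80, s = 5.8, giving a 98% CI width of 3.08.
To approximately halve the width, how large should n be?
n ≈ 320

CI width ∝ 1/√n
To reduce width by factor 2, need √n to grow by 2 → need 2² = 4 times as many samples.

Current: n = 80, width = 3.08
New: n = 320, width ≈ 1.52

Width reduced by factor of 3.08/1.52 = 2.03.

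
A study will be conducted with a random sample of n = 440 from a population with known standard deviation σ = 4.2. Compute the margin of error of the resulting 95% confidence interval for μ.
Margin of error = 0.39

Margin of error = z* · σ/√n
= 1.960 · 4.2/√440
= 1.960 · 4.2/20.9762
= 0.39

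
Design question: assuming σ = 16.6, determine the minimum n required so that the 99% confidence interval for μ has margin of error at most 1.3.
n ≥ 1082

For margin E ≤ 1.3:
n ≥ (z* · σ / E)²
n ≥ (2.576 · 16.6 / 1.3)²
n ≥ 1081.98

Minimum n = 1082 (rounding up)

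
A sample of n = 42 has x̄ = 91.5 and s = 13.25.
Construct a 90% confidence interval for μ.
(88.06, 94.94)

t-interval (σ unknown):
df = n - 1 = 41
t* = 1.683 for 90% confidence

Margin of error = t* · s/√n = 1.683 · 13.25/√42 = 3.44

CI: (88.06, 94.94)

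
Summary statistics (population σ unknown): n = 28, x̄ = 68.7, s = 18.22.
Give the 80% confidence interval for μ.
(64.18, 73.22)

t-interval (σ unknown):
df = n - 1 = 27
t* = 1.314 for 80% confidence

Margin of error = t* · s/√n = 1.314 · 18.22/√28 = 4.52

CI: (64.18, 73.22)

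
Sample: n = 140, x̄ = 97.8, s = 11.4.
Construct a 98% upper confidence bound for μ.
μ ≤ 99.80

Upper bound (one-sided):
t* = 2.073 (one-sided for 98%)
Upper bound = x̄ + t* · s/√n = 97.8 + 2.073 · 11.4/√140 = 99.80

We are 98% confident that μ ≤ 99.80.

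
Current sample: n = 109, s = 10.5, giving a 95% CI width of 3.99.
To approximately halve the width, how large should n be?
n ≈ 436

CI width ∝ 1/√n
To reduce width by factor 2, need √n to grow by 2 → need 2² = 4 times as many samples.

Current: n = 109, width = 3.99
New: n = 436, width ≈ 1.98

Width reduced by factor of 3.99/1.98 = 2.02.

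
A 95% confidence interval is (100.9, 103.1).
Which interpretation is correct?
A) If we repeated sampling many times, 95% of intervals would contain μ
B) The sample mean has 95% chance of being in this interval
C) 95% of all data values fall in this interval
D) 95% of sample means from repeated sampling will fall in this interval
A

A) Correct — this is the frequentist long-run coverage interpretation.
B) Wrong — x̄ is observed and sits in the interval by construction.
C) Wrong — a CI is about the parameter μ, not individual data values.
D) Wrong — coverage applies to intervals containing μ, not to future x̄ values.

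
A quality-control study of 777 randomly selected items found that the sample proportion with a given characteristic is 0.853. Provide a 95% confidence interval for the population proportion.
(0.828, 0.878)

Proportion CI:
SE = √(p̂(1-p̂)/n) = √(0.853 · 0.147 / 777) = 0.01270

z* = 1.960
Margin = z* · SE = 1.960 · 0.01270 = 0.0249

CI: 0.853 ± 0.0249 = (0.828, 0.878)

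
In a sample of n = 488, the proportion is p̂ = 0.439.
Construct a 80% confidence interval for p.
(0.410, 0.468)

Proportion CI:
SE = √(p̂(1-p̂)/n) = √(0.439 · 0.561 / 488) = 0.02246

z* = 1.282
Margin = z* · SE = 1.282 · 0.02246 = 0.0288

CI: 0.439 ± 0.0288 = (0.410, 0.468)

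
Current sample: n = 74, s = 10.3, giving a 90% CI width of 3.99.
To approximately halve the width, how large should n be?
n ≈ 296

CI width ∝ 1/√n
To reduce width by factor 2, need √n to grow by 2 → need 2² = 4 times as many samples.

Current: n = 74, width = 3.99
New: n = 296, width ≈ 1.98

Width reduced by factor of 3.99/1.98 = 2.02.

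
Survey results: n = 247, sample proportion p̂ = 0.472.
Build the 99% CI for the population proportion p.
(0.390, 0.554)

Proportion CI:
SE = √(p̂(1-p̂)/n) = √(0.472 · 0.528 / 247) = 0.03176

z* = 2.576
Margin = z* · SE = 2.576 · 0.03176 = 0.0818

CI: 0.472 ± 0.0818 = (0.390, 0.554)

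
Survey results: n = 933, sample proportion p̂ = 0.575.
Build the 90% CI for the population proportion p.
(0.548, 0.602)

Proportion CI:
SE = √(p̂(1-p̂)/n) = √(0.575 · 0.425 / 933) = 0.01618

z* = 1.645
Margin = z* · SE = 1.645 · 0.01618 = 0.0266

CI: 0.575 ± 0.0266 = (0.548, 0.602)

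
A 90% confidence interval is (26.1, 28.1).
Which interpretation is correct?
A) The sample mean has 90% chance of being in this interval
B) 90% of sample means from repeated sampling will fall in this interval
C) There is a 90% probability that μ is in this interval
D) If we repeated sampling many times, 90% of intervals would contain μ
D

A) Wrong — x̄ is observed and sits in the interval by construction.
B) Wrong — coverage applies to intervals containing μ, not to future x̄ values.
C) Wrong — μ is fixed; the randomness lives in the interval, not in μ.
D) Correct — this is the frequentist long-run coverage interpretation.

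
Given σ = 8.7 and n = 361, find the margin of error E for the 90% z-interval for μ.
Margin of error = 0.75

Margin of error = z* · σ/√n
= 1.645 · 8.7/√361
= 1.645 · 8.7/19.0000
= 0.75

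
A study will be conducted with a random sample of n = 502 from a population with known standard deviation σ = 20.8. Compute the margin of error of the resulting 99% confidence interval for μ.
Margin of error = 2.39

Margin of error = z* · σ/√n
= 2.576 · 20.8/√502
= 2.576 · 20.8/22.4054
= 2.39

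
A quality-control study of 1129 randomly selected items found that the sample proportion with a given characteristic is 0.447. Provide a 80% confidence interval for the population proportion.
(0.428, 0.466)

Proportion CI:
SE = √(p̂(1-p̂)/n) = √(0.447 · 0.553 / 1129) = 0.01480

z* = 1.282
Margin = z* · SE = 1.282 · 0.01480 = 0.0190

CI: 0.447 ± 0.0190 = (0.428, 0.466)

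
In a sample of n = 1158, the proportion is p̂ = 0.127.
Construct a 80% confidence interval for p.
(0.114, 0.140)

Proportion CI:
SE = √(p̂(1-p̂)/n) = √(0.127 · 0.873 / 1158) = 0.00978

z* = 1.282
Margin = z* · SE = 1.282 · 0.00978 = 0.0125

CI: 0.127 ± 0.0125 = (0.114, 0.140)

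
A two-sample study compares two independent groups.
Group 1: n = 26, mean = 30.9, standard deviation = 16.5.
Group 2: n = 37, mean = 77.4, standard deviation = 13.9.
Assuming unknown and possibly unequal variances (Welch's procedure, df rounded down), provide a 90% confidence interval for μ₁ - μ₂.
(-53.15, -39.85)

Difference: x̄₁ - x̄₂ = -46.50
SE = √(s₁²/n₁ + s₂²/n₂) = √(16.5²/26 + 13.9²/37) = 3.9614
df = 47.88 → 47 (Welch–Satterthwaite, rounded down)
t* = 1.678

CI: -46.50 ± 1.678 · 3.9614 = -46.50 ± 6.65 = (-53.15, -39.85)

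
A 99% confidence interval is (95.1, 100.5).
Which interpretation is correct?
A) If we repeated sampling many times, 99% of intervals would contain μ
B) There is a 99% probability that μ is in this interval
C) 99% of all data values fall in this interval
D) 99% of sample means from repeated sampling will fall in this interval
A

A) Correct — this is the frequentist long-run coverage interpretation.
B) Wrong — μ is fixed; the randomness lives in the interval, not in μ.
C) Wrong — a CI is about the parameter μ, not individual data values.
D) Wrong — coverage applies to intervals containing μ, not to future x̄ values.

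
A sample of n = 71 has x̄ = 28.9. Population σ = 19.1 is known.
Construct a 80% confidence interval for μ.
(25.99, 31.81)

z-interval (σ known):
z* = 1.282 for 80% confidence

Margin of error = z* · σ/√n = 1.282 · 19.1/√71 = 2.91

CI: (28.9 - 2.91, 28.9 + 2.91) = (25.99, 31.81)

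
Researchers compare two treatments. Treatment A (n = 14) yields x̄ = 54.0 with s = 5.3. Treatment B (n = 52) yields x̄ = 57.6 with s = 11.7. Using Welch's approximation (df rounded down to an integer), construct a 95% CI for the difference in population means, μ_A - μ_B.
(-7.93, 0.73)

Difference: x̄₁ - x̄₂ = -3.60
SE = √(s₁²/n₁ + s₂²/n₂) = √(5.3²/14 + 11.7²/52) = 2.1538
df = 48.30 → 48 (Welch–Satterthwaite, rounded down)
t* = 2.011

CI: -3.60 ± 2.011 · 2.1538 = -3.60 ± 4.33 = (-7.93, 0.73)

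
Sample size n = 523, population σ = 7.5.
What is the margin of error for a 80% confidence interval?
Margin of error = 0.42

Margin of error = z* · σ/√n
= 1.282 · 7.5/√523
= 1.282 · 7.5/22.8692
= 0.42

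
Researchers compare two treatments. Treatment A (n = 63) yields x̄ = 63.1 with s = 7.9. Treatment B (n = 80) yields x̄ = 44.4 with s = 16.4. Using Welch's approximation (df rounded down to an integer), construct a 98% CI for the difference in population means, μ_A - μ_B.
(13.78, 23.62)

Difference: x̄₁ - x̄₂ = 18.70
SE = √(s₁²/n₁ + s₂²/n₂) = √(7.9²/63 + 16.4²/80) = 2.0863
df = 119.22 → 119 (Welch–Satterthwaite, rounded down)
t* = 2.358

CI: 18.70 ± 2.358 · 2.0863 = 18.70 ± 4.92 = (13.78, 23.62)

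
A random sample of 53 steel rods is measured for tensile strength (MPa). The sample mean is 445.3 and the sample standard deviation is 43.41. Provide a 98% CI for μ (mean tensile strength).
(430.99, 459.61)

t-interval (σ unknown):
df = n - 1 = 52
t* = 2.400 for 98% confidence

Margin of error = t* · s/√n = 2.400 · 43.41/√53 = 14.31

CI: (430.99, 459.61)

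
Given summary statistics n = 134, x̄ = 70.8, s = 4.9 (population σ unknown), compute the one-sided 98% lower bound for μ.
μ ≥ 69.92

Lower bound (one-sided):
t* = 2.074 (one-sided for 98%)
Lower bound = x̄ - t* · s/√n = 70.8 - 2.074 · 4.9/√134 = 69.92

We are 98% confident that μ ≥ 69.92.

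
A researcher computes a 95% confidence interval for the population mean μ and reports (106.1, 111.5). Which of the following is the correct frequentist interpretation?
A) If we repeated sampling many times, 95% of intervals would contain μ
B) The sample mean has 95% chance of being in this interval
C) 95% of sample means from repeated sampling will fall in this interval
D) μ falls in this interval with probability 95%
A

A) Correct — this is the frequentist long-run coverage interpretation.
B) Wrong — x̄ is observed and sits in the interval by construction.
C) Wrong — coverage applies to intervals containing μ, not to future x̄ values.
D) Wrong — μ is fixed; the randomness lives in the interval, not in μ.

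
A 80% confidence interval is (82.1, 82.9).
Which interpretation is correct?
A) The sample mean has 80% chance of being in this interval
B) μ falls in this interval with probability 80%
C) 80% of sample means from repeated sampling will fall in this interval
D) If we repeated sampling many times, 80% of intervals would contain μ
D

A) Wrong — x̄ is observed and sits in the interval by construction.
B) Wrong — μ is fixed; the randomness lives in the interval, not in μ.
C) Wrong — coverage applies to intervals containing μ, not to future x̄ values.
D) Correct — this is the frequentist long-run coverage interpretation.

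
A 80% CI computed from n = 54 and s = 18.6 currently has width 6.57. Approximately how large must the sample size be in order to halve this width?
n ≈ 216

CI width ∝ 1/√n
To reduce width by factor 2, need √n to grow by 2 → need 2² = 4 times as many samples.

Current: n = 54, width = 6.57
New: n = 216, width ≈ 3.26

Width reduced by factor of 6.57/3.26 = 2.02.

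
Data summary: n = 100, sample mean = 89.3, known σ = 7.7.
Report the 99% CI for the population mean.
(87.32, 91.28)

z-interval (σ known):
z* = 2.576 for 99% confidence

Margin of error = z* · σ/√n = 2.576 · 7.7/√100 = 1.98

CI: (89.3 - 1.98, 89.3 + 1.98) = (87.32, 91.28)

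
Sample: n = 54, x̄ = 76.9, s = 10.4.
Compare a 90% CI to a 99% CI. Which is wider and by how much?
99% CI is wider by 2.82

df = 53
90% CI: t* = 1.674, (74.53, 79.27), width = 2 · t* · s/√n = 4.74
99% CI: t* = 2.672, (73.12, 80.68), width = 2 · t* · s/√n = 7.56

The 99% CI is wider by 7.56 - 4.74 = 2.82.
Higher confidence requires a wider interval.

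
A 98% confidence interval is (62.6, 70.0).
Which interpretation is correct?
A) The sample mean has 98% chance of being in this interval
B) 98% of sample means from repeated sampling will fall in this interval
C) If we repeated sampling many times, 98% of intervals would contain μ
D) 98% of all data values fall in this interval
C

A) Wrong — x̄ is observed and sits in the interval by construction.
B) Wrong — coverage applies to intervals containing μ, not to future x̄ values.
C) Correct — this is the frequentist long-run coverage interpretation.
D) Wrong — a CI is about the parameter μ, not individual data values.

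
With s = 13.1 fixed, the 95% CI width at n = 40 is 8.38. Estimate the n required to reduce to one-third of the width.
n ≈ 360

CI width ∝ 1/√n
To reduce width by factor 3, need √n to grow by 3 → need 3² = 9 times as many samples.

Current: n = 40, width = 8.38
New: n = 360, width ≈ 2.72

Width reduced by factor of 8.38/2.72 = 3.08.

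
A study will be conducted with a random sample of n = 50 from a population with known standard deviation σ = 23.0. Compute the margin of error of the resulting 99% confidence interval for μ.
Margin of error = 8.38

Margin of error = z* · σ/√n
= 2.576 · 23.0/√50
= 2.576 · 23.0/7.0711
= 8.38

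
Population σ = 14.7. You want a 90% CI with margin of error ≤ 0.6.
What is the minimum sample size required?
n ≥ 1625

For margin E ≤ 0.6:
n ≥ (z* · σ / E)²
n ≥ (1.645 · 14.7 / 0.6)²
n ≥ 1624.29

Minimum n = 1625 (rounding up)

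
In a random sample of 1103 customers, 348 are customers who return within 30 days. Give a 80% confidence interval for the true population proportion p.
(0.298, 0.333)

Proportion CI:
p̂ = 348/1103 = 0.31550
SE = √(p̂(1-p̂)/n) = √(0.31550 · 0.68450 / 1103) = 0.01399

z* = 1.282
Margin = z* · SE = 1.282 · 0.01399 = 0.0179

CI: 0.31550 ± 0.0179 = (0.298, 0.333)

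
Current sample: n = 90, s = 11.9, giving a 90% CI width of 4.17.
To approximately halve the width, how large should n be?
n ≈ 360

CI width ∝ 1/√n
To reduce width by factor 2, need √n to grow by 2 → need 2² = 4 times as many samples.

Current: n = 90, width = 4.17
New: n = 360, width ≈ 2.07

Width reduced by factor of 4.17/2.07 = 2.01.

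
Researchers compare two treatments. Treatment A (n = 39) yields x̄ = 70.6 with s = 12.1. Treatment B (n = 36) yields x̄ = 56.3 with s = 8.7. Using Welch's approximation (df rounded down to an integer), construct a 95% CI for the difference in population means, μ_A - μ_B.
(9.47, 19.13)

Difference: x̄₁ - x̄₂ = 14.30
SE = √(s₁²/n₁ + s₂²/n₂) = √(12.1²/39 + 8.7²/36) = 2.4200
df = 68.99 → 68 (Welch–Satterthwaite, rounded down)
t* = 1.995

CI: 14.30 ± 1.995 · 2.4200 = 14.30 ± 4.83 = (9.47, 19.13)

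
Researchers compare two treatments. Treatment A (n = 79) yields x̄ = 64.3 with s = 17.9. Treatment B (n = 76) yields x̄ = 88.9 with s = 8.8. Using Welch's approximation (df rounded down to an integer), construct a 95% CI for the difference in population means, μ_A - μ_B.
(-29.06, -20.14)

Difference: x̄₁ - x̄₂ = -24.60
SE = √(s₁²/n₁ + s₂²/n₂) = √(17.9²/79 + 8.8²/76) = 2.2527
df = 114.59 → 114 (Welch–Satterthwaite, rounded down)
t* = 1.981

CI: -24.60 ± 1.981 · 2.2527 = -24.60 ± 4.46 = (-29.06, -20.14)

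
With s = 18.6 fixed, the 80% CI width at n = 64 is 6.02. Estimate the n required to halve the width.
n ≈ 256

CI width ∝ 1/√n
To reduce width by factor 2, need √n to grow by 2 → need 2² = 4 times as many samples.

Current: n = 64, width = 6.02
New: n = 256, width ≈ 2.99

Width reduced by factor of 6.02/2.99 = 2.01.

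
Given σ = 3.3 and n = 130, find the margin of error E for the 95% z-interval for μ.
Margin of error = 0.57

Margin of error = z* · σ/√n
= 1.960 · 3.3/√130
= 1.960 · 3.3/11.4018
= 0.57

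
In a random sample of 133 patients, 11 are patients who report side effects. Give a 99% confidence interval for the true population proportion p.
(0.021, 0.144)

Proportion CI:
p̂ = 11/133 = 0.08271
SE = √(p̂(1-p̂)/n) = √(0.08271 · 0.91729 / 133) = 0.02388

z* = 2.576
Margin = z* · SE = 2.576 · 0.02388 = 0.0615

CI: 0.08271 ± 0.0615 = (0.021, 0.144)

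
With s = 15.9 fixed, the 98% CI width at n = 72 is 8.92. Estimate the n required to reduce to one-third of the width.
n ≈ 648

CI width ∝ 1/√n
To reduce width by factor 3, need √n to grow by 3 → need 3² = 9 times as many samples.

Current: n = 72, width = 8.92
New: n = 648, width ≈ 2.91

Width reduced by factor of 8.92/2.91 = 3.07.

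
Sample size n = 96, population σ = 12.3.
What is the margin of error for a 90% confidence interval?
Margin of error = 2.07

Margin of error = z* · σ/√n
= 1.645 · 12.3/√96
= 1.645 · 12.3/9.7980
= 2.07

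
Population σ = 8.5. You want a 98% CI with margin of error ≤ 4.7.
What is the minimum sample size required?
n ≥ 18

For margin E ≤ 4.7:
n ≥ (z* · σ / E)²
n ≥ (2.326 · 8.5 / 4.7)²
n ≥ 17.70

Minimum n = 18 (rounding up)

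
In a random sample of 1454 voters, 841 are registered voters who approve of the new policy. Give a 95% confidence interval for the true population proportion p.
(0.553, 0.604)

Proportion CI:
p̂ = 841/1454 = 0.57840
SE = √(p̂(1-p̂)/n) = √(0.57840 · 0.42160 / 1454) = 0.01295

z* = 1.960
Margin = z* · SE = 1.960 · 0.01295 = 0.0254

CI: 0.57840 ± 0.0254 = (0.553, 0.604)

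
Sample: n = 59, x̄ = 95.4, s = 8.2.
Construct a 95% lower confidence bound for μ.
μ ≥ 93.62

Lower bound (one-sided):
t* = 1.672 (one-sided for 95%)
Lower bound = x̄ - t* · s/√n = 95.4 - 1.672 · 8.2/√59 = 93.62

We are 95% confident that μ ≥ 93.62.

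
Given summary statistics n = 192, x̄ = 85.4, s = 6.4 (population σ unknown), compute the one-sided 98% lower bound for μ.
μ ≥ 84.44

Lower bound (one-sided):
t* = 2.068 (one-sided for 98%)
Lower bound = x̄ - t* · s/√n = 85.4 - 2.068 · 6.4/√192 = 84.44

We are 98% confident that μ ≥ 84.44.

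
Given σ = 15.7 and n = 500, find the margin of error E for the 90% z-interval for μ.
Margin of error = 1.15

Margin of error = z* · σ/√n
= 1.645 · 15.7/√500
= 1.645 · 15.7/22.3607
= 1.15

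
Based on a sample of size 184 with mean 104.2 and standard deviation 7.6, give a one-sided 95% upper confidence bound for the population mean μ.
μ ≤ 105.13

Upper bound (one-sided):
t* = 1.653 (one-sided for 95%)
Upper bound = x̄ + t* · s/√n = 104.2 + 1.653 · 7.6/√184 = 105.13

We are 95% confident that μ ≤ 105.13.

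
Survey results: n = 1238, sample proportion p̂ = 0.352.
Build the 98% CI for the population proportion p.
(0.320, 0.384)

Proportion CI:
SE = √(p̂(1-p̂)/n) = √(0.352 · 0.648 / 1238) = 0.01357

z* = 2.326
Margin = z* · SE = 2.326 · 0.01357 = 0.0316

CI: 0.352 ± 0.0316 = (0.320, 0.384)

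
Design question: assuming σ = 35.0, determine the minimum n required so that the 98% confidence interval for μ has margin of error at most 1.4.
n ≥ 3382

For margin E ≤ 1.4:
n ≥ (z* · σ / E)²
n ≥ (2.326 · 35.0 / 1.4)²
n ≥ 3381.42

Minimum n = 3382 (rounding up)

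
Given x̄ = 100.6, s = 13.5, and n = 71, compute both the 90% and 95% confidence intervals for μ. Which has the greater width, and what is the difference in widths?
95% CI is wider by 1.05

df = 70
90% CI: t* = 1.667, (97.93, 103.27), width = 2 · t* · s/√n = 5.34
95% CI: t* = 1.994, (97.41, 103.79), width = 2 · t* · s/√n = 6.39

The 95% CI is wider by 6.39 - 5.34 = 1.05.
Higher confidence requires a wider interval.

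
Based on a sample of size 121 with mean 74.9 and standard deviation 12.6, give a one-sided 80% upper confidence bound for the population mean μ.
μ ≤ 75.87

Upper bound (one-sided):
t* = 0.845 (one-sided for 80%)
Upper bound = x̄ + t* · s/√n = 74.9 + 0.845 · 12.6/√121 = 75.87

We are 80% confident that μ ≤ 75.87.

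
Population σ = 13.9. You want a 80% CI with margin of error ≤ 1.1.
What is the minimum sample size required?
n ≥ 263

For margin E ≤ 1.1:
n ≥ (z* · σ / E)²
n ≥ (1.282 · 13.9 / 1.1)²
n ≥ 262.43

Minimum n = 263 (rounding up)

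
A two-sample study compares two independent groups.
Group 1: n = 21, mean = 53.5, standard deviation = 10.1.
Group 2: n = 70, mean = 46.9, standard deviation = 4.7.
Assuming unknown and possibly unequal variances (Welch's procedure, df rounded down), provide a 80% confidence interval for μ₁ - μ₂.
(3.60, 9.60)

Difference: x̄₁ - x̄₂ = 6.60
SE = √(s₁²/n₁ + s₂²/n₂) = √(10.1²/21 + 4.7²/70) = 2.2745
df = 22.66 → 22 (Welch–Satterthwaite, rounded down)
t* = 1.321

CI: 6.60 ± 1.321 · 2.2745 = 6.60 ± 3.00 = (3.60, 9.60)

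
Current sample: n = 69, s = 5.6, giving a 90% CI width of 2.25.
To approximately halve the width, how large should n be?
n ≈ 276

CI width ∝ 1/√n
To reduce width by factor 2, need √n to grow by 2 → need 2² = 4 times as many samples.

Current: n = 69, width = 2.25
New: n = 276, width ≈ 1.11

Width reduced by factor of 2.25/1.11 = 2.03.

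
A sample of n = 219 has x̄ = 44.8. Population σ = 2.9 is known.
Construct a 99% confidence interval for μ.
(44.30, 45.30)

z-interval (σ known):
z* = 2.576 for 99% confidence

Margin of error = z* · σ/√n = 2.576 · 2.9/√219 = 0.50

CI: (44.8 - 0.50, 44.8 + 0.50) = (44.30, 45.30)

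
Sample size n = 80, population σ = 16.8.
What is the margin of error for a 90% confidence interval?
Margin of error = 3.09

Margin of error = z* · σ/√n
= 1.645 · 16.8/√80
= 1.645 · 16.8/8.9443
= 3.09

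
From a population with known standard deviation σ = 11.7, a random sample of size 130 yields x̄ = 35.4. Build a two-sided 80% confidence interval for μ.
(34.08, 36.72)

z-interval (σ known):
z* = 1.282 for 80% confidence

Margin of error = z* · σ/√n = 1.282 · 11.7/√130 = 1.32

CI: (35.4 - 1.32, 35.4 + 1.32) = (34.08, 36.72)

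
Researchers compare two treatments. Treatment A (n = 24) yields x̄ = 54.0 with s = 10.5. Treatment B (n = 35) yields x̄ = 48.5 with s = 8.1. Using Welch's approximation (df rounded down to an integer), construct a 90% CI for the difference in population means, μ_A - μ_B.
(1.22, 9.78)

Difference: x̄₁ - x̄₂ = 5.50
SE = √(s₁²/n₁ + s₂²/n₂) = √(10.5²/24 + 8.1²/35) = 2.5433
df = 40.98 → 40 (Welch–Satterthwaite, rounded down)
t* = 1.684

CI: 5.50 ± 1.684 · 2.5433 = 5.50 ± 4.28 = (1.22, 9.78)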